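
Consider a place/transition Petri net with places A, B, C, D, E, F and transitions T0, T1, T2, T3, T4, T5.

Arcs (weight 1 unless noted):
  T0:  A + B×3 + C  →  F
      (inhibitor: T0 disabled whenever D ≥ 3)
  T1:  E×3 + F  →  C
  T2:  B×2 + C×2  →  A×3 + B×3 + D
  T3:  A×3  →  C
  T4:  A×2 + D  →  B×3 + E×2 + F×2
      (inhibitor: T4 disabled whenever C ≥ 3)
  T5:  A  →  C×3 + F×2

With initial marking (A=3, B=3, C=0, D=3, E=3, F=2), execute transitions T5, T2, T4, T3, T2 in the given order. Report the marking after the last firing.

step 1: fire T5:  (A=3, B=3, C=0, D=3, E=3, F=2) → (A=2, B=3, C=3, D=3, E=3, F=4)
step 2: fire T2:  (A=2, B=3, C=3, D=3, E=3, F=4) → (A=5, B=4, C=1, D=4, E=3, F=4)
step 3: fire T4:  (A=5, B=4, C=1, D=4, E=3, F=4) → (A=3, B=7, C=1, D=3, E=5, F=6)
step 4: fire T3:  (A=3, B=7, C=1, D=3, E=5, F=6) → (A=0, B=7, C=2, D=3, E=5, F=6)
step 5: fire T2:  (A=0, B=7, C=2, D=3, E=5, F=6) → (A=3, B=8, C=0, D=4, E=5, F=6)

(A=3, B=8, C=0, D=4, E=5, F=6)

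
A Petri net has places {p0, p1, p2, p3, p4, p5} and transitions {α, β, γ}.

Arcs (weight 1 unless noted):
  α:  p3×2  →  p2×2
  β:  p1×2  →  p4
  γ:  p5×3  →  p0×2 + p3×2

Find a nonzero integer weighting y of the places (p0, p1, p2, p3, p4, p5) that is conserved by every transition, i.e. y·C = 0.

y = (p0:1, p1:0, p2:-1, p3:-1, p4:0, p5:0)

Incidence matrix C (rows=places, cols=transitions):
        α    β    γ
   p0   0    0    2
   p1   0   -2    0
   p2   2    0    0
   p3  -2    0    2
   p4   0    1    0
   p5   0    0   -3

Candidate y = [1, 0, -1, -1, 0, 0]; check y·C column-wise:
  col α: 1·0 + -1·2 + -1·-2 = 0
  col β: 1·0 + 0·-2 + -1·0 + -1·0 + 0·1 = 0
  col γ: 1·2 + -1·0 + -1·2 + 0·-3 = 0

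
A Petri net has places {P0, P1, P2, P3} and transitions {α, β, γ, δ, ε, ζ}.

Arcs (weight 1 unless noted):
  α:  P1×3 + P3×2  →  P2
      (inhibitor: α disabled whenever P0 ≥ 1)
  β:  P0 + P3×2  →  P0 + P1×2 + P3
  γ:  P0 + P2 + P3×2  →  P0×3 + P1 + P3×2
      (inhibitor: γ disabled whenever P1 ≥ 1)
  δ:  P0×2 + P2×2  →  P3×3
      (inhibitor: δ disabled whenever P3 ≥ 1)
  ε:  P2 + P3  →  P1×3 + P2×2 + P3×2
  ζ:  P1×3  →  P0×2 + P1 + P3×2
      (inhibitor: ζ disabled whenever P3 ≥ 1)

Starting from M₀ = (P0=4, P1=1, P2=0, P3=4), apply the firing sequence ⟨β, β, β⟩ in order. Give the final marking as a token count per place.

(P0=4, P1=7, P2=0, P3=1)

step 1: fire β:  (P0=4, P1=1, P2=0, P3=4) → (P0=4, P1=3, P2=0, P3=3)
step 2: fire β:  (P0=4, P1=3, P2=0, P3=3) → (P0=4, P1=5, P2=0, P3=2)
step 3: fire β:  (P0=4, P1=5, P2=0, P3=2) → (P0=4, P1=7, P2=0, P3=1)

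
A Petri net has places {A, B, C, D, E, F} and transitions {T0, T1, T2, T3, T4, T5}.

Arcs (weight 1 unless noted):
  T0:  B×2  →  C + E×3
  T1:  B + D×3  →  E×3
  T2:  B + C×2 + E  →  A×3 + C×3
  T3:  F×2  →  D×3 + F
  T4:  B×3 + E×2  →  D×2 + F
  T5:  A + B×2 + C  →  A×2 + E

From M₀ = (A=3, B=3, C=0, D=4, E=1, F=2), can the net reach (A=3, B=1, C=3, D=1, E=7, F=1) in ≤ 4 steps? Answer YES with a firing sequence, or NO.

depth 0: 1 marking
depth 1: 4 markings reached so far
depth 2: 7 markings reached so far
depth 3: 9 markings reached so far
depth 4: 9 markings reached so far
(frontier empty at depth 4; search complete)
target is not among the 9 markings reachable within 4 steps

NO — not reachable within 4 firings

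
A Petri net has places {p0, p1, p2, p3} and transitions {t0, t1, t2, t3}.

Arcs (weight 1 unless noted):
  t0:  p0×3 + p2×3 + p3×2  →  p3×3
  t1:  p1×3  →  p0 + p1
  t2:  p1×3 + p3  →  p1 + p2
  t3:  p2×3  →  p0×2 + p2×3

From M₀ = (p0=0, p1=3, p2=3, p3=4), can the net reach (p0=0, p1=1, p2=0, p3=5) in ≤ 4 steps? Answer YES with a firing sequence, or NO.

step 1: fire t1:  (p0=0, p1=3, p2=3, p3=4) → (p0=1, p1=1, p2=3, p3=4)
step 2: fire t3:  (p0=1, p1=1, p2=3, p3=4) → (p0=3, p1=1, p2=3, p3=4)
step 3: fire t0:  (p0=3, p1=1, p2=3, p3=4) → (p0=0, p1=1, p2=0, p3=5)

YES — reachable via ⟨t1, t3, t0⟩ (3 firings)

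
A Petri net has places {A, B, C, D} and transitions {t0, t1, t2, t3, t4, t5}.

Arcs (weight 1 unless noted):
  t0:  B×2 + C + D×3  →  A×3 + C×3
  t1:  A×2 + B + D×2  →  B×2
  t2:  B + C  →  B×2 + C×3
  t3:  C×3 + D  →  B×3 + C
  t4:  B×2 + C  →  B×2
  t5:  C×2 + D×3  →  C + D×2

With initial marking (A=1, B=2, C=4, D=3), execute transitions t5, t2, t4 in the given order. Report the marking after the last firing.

(A=1, B=3, C=4, D=2)

step 1: fire t5:  (A=1, B=2, C=4, D=3) → (A=1, B=2, C=3, D=2)
step 2: fire t2:  (A=1, B=2, C=3, D=2) → (A=1, B=3, C=5, D=2)
step 3: fire t4:  (A=1, B=3, C=5, D=2) → (A=1, B=3, C=4, D=2)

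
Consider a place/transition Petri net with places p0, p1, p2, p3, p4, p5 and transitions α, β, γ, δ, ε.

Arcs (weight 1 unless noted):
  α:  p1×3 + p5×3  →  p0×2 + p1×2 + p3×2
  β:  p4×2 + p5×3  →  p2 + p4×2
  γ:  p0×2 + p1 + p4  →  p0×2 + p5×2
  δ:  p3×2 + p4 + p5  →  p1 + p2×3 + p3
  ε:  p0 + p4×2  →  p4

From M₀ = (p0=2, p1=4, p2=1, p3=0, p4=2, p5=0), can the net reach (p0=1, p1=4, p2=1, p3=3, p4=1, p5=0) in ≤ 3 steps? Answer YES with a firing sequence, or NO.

depth 0: 1 marking
depth 1: 3 markings reached so far
depth 2: 4 markings reached so far
depth 3: 4 markings reached so far
(frontier empty at depth 3; search complete)
target is not among the 4 markings reachable within 3 steps

NO — not reachable within 3 firings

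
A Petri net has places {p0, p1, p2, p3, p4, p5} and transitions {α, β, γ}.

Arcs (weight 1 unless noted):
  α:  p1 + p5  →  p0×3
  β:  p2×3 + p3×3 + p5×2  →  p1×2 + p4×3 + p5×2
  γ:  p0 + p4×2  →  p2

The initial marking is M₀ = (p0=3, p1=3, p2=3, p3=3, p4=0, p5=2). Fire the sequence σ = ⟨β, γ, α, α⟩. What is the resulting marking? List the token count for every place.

step 1: fire β:  (p0=3, p1=3, p2=3, p3=3, p4=0, p5=2) → (p0=3, p1=5, p2=0, p3=0, p4=3, p5=2)
step 2: fire γ:  (p0=3, p1=5, p2=0, p3=0, p4=3, p5=2) → (p0=2, p1=5, p2=1, p3=0, p4=1, p5=2)
step 3: fire α:  (p0=2, p1=5, p2=1, p3=0, p4=1, p5=2) → (p0=5, p1=4, p2=1, p3=0, p4=1, p5=1)
step 4: fire α:  (p0=5, p1=4, p2=1, p3=0, p4=1, p5=1) → (p0=8, p1=3, p2=1, p3=0, p4=1, p5=0)

(p0=8, p1=3, p2=1, p3=0, p4=1, p5=0)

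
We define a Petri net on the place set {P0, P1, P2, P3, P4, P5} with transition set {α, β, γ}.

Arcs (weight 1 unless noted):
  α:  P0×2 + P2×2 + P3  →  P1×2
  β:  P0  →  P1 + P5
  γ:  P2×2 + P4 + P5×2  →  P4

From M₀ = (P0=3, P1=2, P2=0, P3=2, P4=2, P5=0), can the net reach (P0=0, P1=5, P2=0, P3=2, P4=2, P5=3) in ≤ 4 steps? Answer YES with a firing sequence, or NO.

step 1: fire β:  (P0=3, P1=2, P2=0, P3=2, P4=2, P5=0) → (P0=2, P1=3, P2=0, P3=2, P4=2, P5=1)
step 2: fire β:  (P0=2, P1=3, P2=0, P3=2, P4=2, P5=1) → (P0=1, P1=4, P2=0, P3=2, P4=2, P5=2)
step 3: fire β:  (P0=1, P1=4, P2=0, P3=2, P4=2, P5=2) → (P0=0, P1=5, P2=0, P3=2, P4=2, P5=3)

YES — reachable via ⟨β, β, β⟩ (3 firings)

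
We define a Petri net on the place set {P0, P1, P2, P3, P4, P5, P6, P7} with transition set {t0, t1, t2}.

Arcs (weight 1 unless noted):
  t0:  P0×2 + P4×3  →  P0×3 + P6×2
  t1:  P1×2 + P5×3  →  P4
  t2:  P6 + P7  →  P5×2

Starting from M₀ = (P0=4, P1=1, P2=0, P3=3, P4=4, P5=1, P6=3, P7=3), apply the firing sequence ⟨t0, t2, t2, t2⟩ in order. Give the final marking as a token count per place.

step 1: fire t0:  (P0=4, P1=1, P2=0, P3=3, P4=4, P5=1, P6=3, P7=3) → (P0=5, P1=1, P2=0, P3=3, P4=1, P5=1, P6=5, P7=3)
step 2: fire t2:  (P0=5, P1=1, P2=0, P3=3, P4=1, P5=1, P6=5, P7=3) → (P0=5, P1=1, P2=0, P3=3, P4=1, P5=3, P6=4, P7=2)
step 3: fire t2:  (P0=5, P1=1, P2=0, P3=3, P4=1, P5=3, P6=4, P7=2) → (P0=5, P1=1, P2=0, P3=3, P4=1, P5=5, P6=3, P7=1)
step 4: fire t2:  (P0=5, P1=1, P2=0, P3=3, P4=1, P5=5, P6=3, P7=1) → (P0=5, P1=1, P2=0, P3=3, P4=1, P5=7, P6=2, P7=0)

(P0=5, P1=1, P2=0, P3=3, P4=1, P5=7, P6=2, P7=0)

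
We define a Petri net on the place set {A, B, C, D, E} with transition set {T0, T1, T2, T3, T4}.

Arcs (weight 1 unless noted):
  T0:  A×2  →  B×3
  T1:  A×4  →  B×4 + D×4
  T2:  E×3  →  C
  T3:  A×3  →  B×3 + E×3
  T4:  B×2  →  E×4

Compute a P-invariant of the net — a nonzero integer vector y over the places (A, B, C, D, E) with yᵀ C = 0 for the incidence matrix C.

y = (A:3, B:2, C:3, D:1, E:1)

Incidence matrix C (rows=places, cols=transitions):
       T0   T1   T2   T3   T4
    A  -2   -4    0   -3    0
    B   3    4    0    3   -2
    C   0    0    1    0    0
    D   0    4    0    0    0
    E   0    0   -3    3    4

Candidate y = [3, 2, 3, 1, 1]; check y·C column-wise:
  col T0: 3·-2 + 2·3 + 3·0 + 1·0 + 1·0 = 0
  col T1: 3·-4 + 2·4 + 3·0 + 1·4 + 1·0 = 0
  col T2: 3·0 + 2·0 + 3·1 + 1·0 + 1·-3 = 0
  col T3: 3·-3 + 2·3 + 3·0 + 1·0 + 1·3 = 0
  col T4: 3·0 + 2·-2 + 3·0 + 1·0 + 1·4 = 0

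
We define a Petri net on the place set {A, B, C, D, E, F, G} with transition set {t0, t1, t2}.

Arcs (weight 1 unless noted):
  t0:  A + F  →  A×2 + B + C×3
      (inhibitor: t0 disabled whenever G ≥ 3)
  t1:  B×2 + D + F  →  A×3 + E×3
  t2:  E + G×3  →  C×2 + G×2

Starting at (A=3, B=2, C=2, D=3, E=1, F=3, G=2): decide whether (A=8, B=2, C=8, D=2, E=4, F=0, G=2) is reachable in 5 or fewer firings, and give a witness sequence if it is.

YES — reachable via ⟨t0, t0, t1⟩ (3 firings)

step 1: fire t0:  (A=3, B=2, C=2, D=3, E=1, F=3, G=2) → (A=4, B=3, C=5, D=3, E=1, F=2, G=2)
step 2: fire t0:  (A=4, B=3, C=5, D=3, E=1, F=2, G=2) → (A=5, B=4, C=8, D=3, E=1, F=1, G=2)
step 3: fire t1:  (A=5, B=4, C=8, D=3, E=1, F=1, G=2) → (A=8, B=2, C=8, D=2, E=4, F=0, G=2)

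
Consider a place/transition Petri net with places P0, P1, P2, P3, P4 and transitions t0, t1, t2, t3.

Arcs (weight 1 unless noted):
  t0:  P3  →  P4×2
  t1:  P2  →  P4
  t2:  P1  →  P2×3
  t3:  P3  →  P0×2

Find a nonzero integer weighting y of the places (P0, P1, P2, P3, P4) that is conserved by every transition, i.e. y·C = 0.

Incidence matrix C (rows=places, cols=transitions):
       t0   t1   t2   t3
   P0   0    0    0    2
   P1   0    0   -1    0
   P2   0   -1    3    0
   P3  -1    0    0   -1
   P4   2    1    0    0

Candidate y = [1, 3, 1, 2, 1]; check y·C column-wise:
  col t0: 1·0 + 3·0 + 1·0 + 2·-1 + 1·2 = 0
  col t1: 1·0 + 3·0 + 1·-1 + 2·0 + 1·1 = 0
  col t2: 1·0 + 3·-1 + 1·3 + 2·0 + 1·0 = 0
  col t3: 1·2 + 3·0 + 1·0 + 2·-1 + 1·0 = 0

y = (P0:1, P1:3, P2:1, P3:2, P4:1)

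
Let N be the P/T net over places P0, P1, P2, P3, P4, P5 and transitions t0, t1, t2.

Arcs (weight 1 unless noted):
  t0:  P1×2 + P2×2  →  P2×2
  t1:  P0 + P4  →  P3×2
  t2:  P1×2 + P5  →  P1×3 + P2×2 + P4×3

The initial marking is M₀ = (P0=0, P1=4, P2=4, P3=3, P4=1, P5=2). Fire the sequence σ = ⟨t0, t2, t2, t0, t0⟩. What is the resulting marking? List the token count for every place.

(P0=0, P1=0, P2=8, P3=3, P4=7, P5=0)

step 1: fire t0:  (P0=0, P1=4, P2=4, P3=3, P4=1, P5=2) → (P0=0, P1=2, P2=4, P3=3, P4=1, P5=2)
step 2: fire t2:  (P0=0, P1=2, P2=4, P3=3, P4=1, P5=2) → (P0=0, P1=3, P2=6, P3=3, P4=4, P5=1)
step 3: fire t2:  (P0=0, P1=3, P2=6, P3=3, P4=4, P5=1) → (P0=0, P1=4, P2=8, P3=3, P4=7, P5=0)
step 4: fire t0:  (P0=0, P1=4, P2=8, P3=3, P4=7, P5=0) → (P0=0, P1=2, P2=8, P3=3, P4=7, P5=0)
step 5: fire t0:  (P0=0, P1=2, P2=8, P3=3, P4=7, P5=0) → (P0=0, P1=0, P2=8, P3=3, P4=7, P5=0)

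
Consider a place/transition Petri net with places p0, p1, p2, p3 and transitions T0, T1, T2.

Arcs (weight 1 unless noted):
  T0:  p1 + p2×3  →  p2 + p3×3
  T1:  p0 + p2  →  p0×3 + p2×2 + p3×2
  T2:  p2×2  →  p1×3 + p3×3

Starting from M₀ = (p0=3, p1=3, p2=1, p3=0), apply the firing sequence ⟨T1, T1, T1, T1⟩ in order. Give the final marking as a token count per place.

(p0=11, p1=3, p2=5, p3=8)

step 1: fire T1:  (p0=3, p1=3, p2=1, p3=0) → (p0=5, p1=3, p2=2, p3=2)
step 2: fire T1:  (p0=5, p1=3, p2=2, p3=2) → (p0=7, p1=3, p2=3, p3=4)
step 3: fire T1:  (p0=7, p1=3, p2=3, p3=4) → (p0=9, p1=3, p2=4, p3=6)
step 4: fire T1:  (p0=9, p1=3, p2=4, p3=6) → (p0=11, p1=3, p2=5, p3=8)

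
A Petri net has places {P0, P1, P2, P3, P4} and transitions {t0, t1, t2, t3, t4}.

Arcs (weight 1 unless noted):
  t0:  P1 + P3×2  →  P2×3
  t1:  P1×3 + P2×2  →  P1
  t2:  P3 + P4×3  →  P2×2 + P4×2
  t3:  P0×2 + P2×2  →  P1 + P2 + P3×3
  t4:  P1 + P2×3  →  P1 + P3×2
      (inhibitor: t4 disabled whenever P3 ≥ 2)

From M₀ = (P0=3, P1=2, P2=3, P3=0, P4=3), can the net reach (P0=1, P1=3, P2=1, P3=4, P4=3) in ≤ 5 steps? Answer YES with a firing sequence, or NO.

depth 0: 1 marking
depth 1: 3 markings reached so far
depth 2: 8 markings reached so far
depth 3: 14 markings reached so far
depth 4: 19 markings reached so far
depth 5: 22 markings reached so far
target is not among the 22 markings reachable within 5 steps

NO — not reachable within 5 firings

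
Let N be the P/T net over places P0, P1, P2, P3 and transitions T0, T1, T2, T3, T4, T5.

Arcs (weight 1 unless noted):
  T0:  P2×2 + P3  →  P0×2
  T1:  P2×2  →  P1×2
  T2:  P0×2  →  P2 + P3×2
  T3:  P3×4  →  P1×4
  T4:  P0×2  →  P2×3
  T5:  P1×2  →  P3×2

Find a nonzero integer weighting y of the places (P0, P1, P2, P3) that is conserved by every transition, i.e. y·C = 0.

Incidence matrix C (rows=places, cols=transitions):
       T0   T1   T2   T3   T4   T5
   P0   2    0   -2    0   -2    0
   P1   0    2    0    4    0   -2
   P2  -2   -2    1    0    3    0
   P3  -1    0    2   -4    0    2

Candidate y = [3, 2, 2, 2]; check y·C column-wise:
  col T0: 3·2 + 2·0 + 2·-2 + 2·-1 = 0
  col T1: 3·0 + 2·2 + 2·-2 + 2·0 = 0
  col T2: 3·-2 + 2·0 + 2·1 + 2·2 = 0
  col T3: 3·0 + 2·4 + 2·0 + 2·-4 = 0
  col T4: 3·-2 + 2·0 + 2·3 + 2·0 = 0
  col T5: 3·0 + 2·-2 + 2·0 + 2·2 = 0

y = (P0:3, P1:2, P2:2, P3:2)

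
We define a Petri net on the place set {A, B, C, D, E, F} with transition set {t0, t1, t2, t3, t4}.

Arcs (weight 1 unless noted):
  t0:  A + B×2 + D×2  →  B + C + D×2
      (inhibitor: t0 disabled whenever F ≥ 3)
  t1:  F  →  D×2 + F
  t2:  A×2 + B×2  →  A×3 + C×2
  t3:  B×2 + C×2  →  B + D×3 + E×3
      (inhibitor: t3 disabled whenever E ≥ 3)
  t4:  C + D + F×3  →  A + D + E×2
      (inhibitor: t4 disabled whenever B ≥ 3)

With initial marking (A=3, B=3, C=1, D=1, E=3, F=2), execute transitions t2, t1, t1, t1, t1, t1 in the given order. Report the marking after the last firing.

step 1: fire t2:  (A=3, B=3, C=1, D=1, E=3, F=2) → (A=4, B=1, C=3, D=1, E=3, F=2)
step 2: fire t1:  (A=4, B=1, C=3, D=1, E=3, F=2) → (A=4, B=1, C=3, D=3, E=3, F=2)
step 3: fire t1:  (A=4, B=1, C=3, D=3, E=3, F=2) → (A=4, B=1, C=3, D=5, E=3, F=2)
step 4: fire t1:  (A=4, B=1, C=3, D=5, E=3, F=2) → (A=4, B=1, C=3, D=7, E=3, F=2)
step 5: fire t1:  (A=4, B=1, C=3, D=7, E=3, F=2) → (A=4, B=1, C=3, D=9, E=3, F=2)
step 6: fire t1:  (A=4, B=1, C=3, D=9, E=3, F=2) → (A=4, B=1, C=3, D=11, E=3, F=2)

(A=4, B=1, C=3, D=11, E=3, F=2)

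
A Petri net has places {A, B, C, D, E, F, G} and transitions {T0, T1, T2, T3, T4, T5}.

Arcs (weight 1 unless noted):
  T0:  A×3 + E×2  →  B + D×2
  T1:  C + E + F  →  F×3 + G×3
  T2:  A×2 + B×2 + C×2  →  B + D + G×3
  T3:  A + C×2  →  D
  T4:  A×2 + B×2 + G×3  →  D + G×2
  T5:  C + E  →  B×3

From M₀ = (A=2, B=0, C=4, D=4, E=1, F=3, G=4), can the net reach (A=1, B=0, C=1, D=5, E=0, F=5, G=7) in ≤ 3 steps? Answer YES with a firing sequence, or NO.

step 1: fire T1:  (A=2, B=0, C=4, D=4, E=1, F=3, G=4) → (A=2, B=0, C=3, D=4, E=0, F=5, G=7)
step 2: fire T3:  (A=2, B=0, C=3, D=4, E=0, F=5, G=7) → (A=1, B=0, C=1, D=5, E=0, F=5, G=7)

YES — reachable via ⟨T1, T3⟩ (2 firings)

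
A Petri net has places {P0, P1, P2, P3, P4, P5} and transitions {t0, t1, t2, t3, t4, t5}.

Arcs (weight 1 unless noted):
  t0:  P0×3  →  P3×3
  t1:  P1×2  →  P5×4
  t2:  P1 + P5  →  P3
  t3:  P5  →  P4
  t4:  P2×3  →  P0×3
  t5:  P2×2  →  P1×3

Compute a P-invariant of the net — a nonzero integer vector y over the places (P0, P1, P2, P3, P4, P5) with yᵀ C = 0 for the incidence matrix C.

y = (P0:3, P1:2, P2:3, P3:3, P4:1, P5:1)

Incidence matrix C (rows=places, cols=transitions):
       t0   t1   t2   t3   t4   t5
   P0  -3    0    0    0    3    0
   P1   0   -2   -1    0    0    3
   P2   0    0    0    0   -3   -2
   P3   3    0    1    0    0    0
   P4   0    0    0    1    0    0
   P5   0    4   -1   -1    0    0

Candidate y = [3, 2, 3, 3, 1, 1]; check y·C column-wise:
  col t0: 3·-3 + 2·0 + 3·0 + 3·3 + 1·0 + 1·0 = 0
  col t1: 3·0 + 2·-2 + 3·0 + 3·0 + 1·0 + 1·4 = 0
  col t2: 3·0 + 2·-1 + 3·0 + 3·1 + 1·0 + 1·-1 = 0
  col t3: 3·0 + 2·0 + 3·0 + 3·0 + 1·1 + 1·-1 = 0
  col t4: 3·3 + 2·0 + 3·-3 + 3·0 + 1·0 + 1·0 = 0
  col t5: 3·0 + 2·3 + 3·-2 + 3·0 + 1·0 + 1·0 = 0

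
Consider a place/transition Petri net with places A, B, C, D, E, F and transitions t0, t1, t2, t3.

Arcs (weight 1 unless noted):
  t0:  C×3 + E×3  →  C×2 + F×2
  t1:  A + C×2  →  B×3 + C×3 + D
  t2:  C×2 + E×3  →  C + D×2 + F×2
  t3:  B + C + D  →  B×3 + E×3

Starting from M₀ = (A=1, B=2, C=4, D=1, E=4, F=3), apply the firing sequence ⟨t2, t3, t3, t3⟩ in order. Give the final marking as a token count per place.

step 1: fire t2:  (A=1, B=2, C=4, D=1, E=4, F=3) → (A=1, B=2, C=3, D=3, E=1, F=5)
step 2: fire t3:  (A=1, B=2, C=3, D=3, E=1, F=5) → (A=1, B=4, C=2, D=2, E=4, F=5)
step 3: fire t3:  (A=1, B=4, C=2, D=2, E=4, F=5) → (A=1, B=6, C=1, D=1, E=7, F=5)
step 4: fire t3:  (A=1, B=6, C=1, D=1, E=7, F=5) → (A=1, B=8, C=0, D=0, E=10, F=5)

(A=1, B=8, C=0, D=0, E=10, F=5)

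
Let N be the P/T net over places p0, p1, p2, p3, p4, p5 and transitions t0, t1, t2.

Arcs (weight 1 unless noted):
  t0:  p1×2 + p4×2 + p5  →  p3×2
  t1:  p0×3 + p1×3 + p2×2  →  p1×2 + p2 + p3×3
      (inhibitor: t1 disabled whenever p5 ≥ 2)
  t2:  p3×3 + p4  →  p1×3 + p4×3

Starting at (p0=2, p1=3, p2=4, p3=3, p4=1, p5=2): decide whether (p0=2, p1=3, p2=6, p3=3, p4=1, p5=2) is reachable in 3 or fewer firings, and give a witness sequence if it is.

depth 0: 1 marking
depth 1: 2 markings reached so far
depth 2: 3 markings reached so far
depth 3: 3 markings reached so far
(frontier empty at depth 3; search complete)
target is not among the 3 markings reachable within 3 steps

NO — not reachable within 3 firings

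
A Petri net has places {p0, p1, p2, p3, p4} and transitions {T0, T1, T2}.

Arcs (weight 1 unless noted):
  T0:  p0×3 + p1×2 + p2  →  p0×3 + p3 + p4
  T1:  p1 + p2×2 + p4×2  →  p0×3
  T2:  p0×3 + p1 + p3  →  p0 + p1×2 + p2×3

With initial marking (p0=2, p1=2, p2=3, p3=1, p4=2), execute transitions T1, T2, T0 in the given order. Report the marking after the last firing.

step 1: fire T1:  (p0=2, p1=2, p2=3, p3=1, p4=2) → (p0=5, p1=1, p2=1, p3=1, p4=0)
step 2: fire T2:  (p0=5, p1=1, p2=1, p3=1, p4=0) → (p0=3, p1=2, p2=4, p3=0, p4=0)
step 3: fire T0:  (p0=3, p1=2, p2=4, p3=0, p4=0) → (p0=3, p1=0, p2=3, p3=1, p4=1)

(p0=3, p1=0, p2=3, p3=1, p4=1)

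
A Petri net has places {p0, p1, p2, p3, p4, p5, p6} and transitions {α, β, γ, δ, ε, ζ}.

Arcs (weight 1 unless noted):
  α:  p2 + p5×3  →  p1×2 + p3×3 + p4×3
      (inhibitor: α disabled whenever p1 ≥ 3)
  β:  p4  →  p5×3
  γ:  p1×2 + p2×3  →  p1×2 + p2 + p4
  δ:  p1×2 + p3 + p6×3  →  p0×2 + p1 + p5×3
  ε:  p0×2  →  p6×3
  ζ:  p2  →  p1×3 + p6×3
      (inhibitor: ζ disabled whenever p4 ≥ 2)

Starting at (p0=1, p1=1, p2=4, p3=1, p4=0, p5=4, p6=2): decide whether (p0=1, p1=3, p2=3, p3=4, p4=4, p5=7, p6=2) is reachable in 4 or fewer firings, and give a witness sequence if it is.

NO — not reachable within 4 firings

depth 0: 1 marking
depth 1: 3 markings reached so far
depth 2: 8 markings reached so far
depth 3: 16 markings reached so far
depth 4: 26 markings reached so far
target is not among the 26 markings reachable within 4 steps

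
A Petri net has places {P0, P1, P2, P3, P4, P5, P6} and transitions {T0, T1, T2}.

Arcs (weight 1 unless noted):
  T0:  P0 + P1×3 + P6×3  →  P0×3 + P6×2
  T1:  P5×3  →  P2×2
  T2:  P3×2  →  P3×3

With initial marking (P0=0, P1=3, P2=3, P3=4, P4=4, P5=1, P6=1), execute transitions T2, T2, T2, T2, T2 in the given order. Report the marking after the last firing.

(P0=0, P1=3, P2=3, P3=9, P4=4, P5=1, P6=1)

step 1: fire T2:  (P0=0, P1=3, P2=3, P3=4, P4=4, P5=1, P6=1) → (P0=0, P1=3, P2=3, P3=5, P4=4, P5=1, P6=1)
step 2: fire T2:  (P0=0, P1=3, P2=3, P3=5, P4=4, P5=1, P6=1) → (P0=0, P1=3, P2=3, P3=6, P4=4, P5=1, P6=1)
step 3: fire T2:  (P0=0, P1=3, P2=3, P3=6, P4=4, P5=1, P6=1) → (P0=0, P1=3, P2=3, P3=7, P4=4, P5=1, P6=1)
step 4: fire T2:  (P0=0, P1=3, P2=3, P3=7, P4=4, P5=1, P6=1) → (P0=0, P1=3, P2=3, P3=8, P4=4, P5=1, P6=1)
step 5: fire T2:  (P0=0, P1=3, P2=3, P3=8, P4=4, P5=1, P6=1) → (P0=0, P1=3, P2=3, P3=9, P4=4, P5=1, P6=1)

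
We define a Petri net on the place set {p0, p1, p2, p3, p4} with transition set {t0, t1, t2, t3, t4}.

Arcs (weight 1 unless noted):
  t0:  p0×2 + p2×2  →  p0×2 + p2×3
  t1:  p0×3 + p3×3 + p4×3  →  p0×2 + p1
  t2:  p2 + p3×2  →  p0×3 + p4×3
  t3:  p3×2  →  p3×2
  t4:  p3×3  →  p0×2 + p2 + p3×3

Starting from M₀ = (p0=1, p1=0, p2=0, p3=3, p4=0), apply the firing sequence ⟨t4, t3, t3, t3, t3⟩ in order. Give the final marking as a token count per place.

step 1: fire t4:  (p0=1, p1=0, p2=0, p3=3, p4=0) → (p0=3, p1=0, p2=1, p3=3, p4=0)
step 2: fire t3:  (p0=3, p1=0, p2=1, p3=3, p4=0) → (p0=3, p1=0, p2=1, p3=3, p4=0)
step 3: fire t3:  (p0=3, p1=0, p2=1, p3=3, p4=0) → (p0=3, p1=0, p2=1, p3=3, p4=0)
step 4: fire t3:  (p0=3, p1=0, p2=1, p3=3, p4=0) → (p0=3, p1=0, p2=1, p3=3, p4=0)
step 5: fire t3:  (p0=3, p1=0, p2=1, p3=3, p4=0) → (p0=3, p1=0, p2=1, p3=3, p4=0)

(p0=3, p1=0, p2=1, p3=3, p4=0)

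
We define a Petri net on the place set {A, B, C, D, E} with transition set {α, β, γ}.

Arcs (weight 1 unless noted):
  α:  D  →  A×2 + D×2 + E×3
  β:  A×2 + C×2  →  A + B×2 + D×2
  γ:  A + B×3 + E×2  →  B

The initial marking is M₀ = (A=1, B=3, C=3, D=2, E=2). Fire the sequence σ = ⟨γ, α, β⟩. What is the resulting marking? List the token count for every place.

(A=1, B=3, C=1, D=5, E=3)

step 1: fire γ:  (A=1, B=3, C=3, D=2, E=2) → (A=0, B=1, C=3, D=2, E=0)
step 2: fire α:  (A=0, B=1, C=3, D=2, E=0) → (A=2, B=1, C=3, D=3, E=3)
step 3: fire β:  (A=2, B=1, C=3, D=3, E=3) → (A=1, B=3, C=1, D=5, E=3)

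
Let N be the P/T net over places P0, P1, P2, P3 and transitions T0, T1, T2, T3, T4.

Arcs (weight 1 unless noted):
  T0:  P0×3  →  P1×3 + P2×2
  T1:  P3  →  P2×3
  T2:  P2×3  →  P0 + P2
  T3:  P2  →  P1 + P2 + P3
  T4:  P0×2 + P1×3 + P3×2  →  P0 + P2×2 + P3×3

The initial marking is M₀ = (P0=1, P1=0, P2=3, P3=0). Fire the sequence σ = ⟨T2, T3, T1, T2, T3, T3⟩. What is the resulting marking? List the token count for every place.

step 1: fire T2:  (P0=1, P1=0, P2=3, P3=0) → (P0=2, P1=0, P2=1, P3=0)
step 2: fire T3:  (P0=2, P1=0, P2=1, P3=0) → (P0=2, P1=1, P2=1, P3=1)
step 3: fire T1:  (P0=2, P1=1, P2=1, P3=1) → (P0=2, P1=1, P2=4, P3=0)
step 4: fire T2:  (P0=2, P1=1, P2=4, P3=0) → (P0=3, P1=1, P2=2, P3=0)
step 5: fire T3:  (P0=3, P1=1, P2=2, P3=0) → (P0=3, P1=2, P2=2, P3=1)
step 6: fire T3:  (P0=3, P1=2, P2=2, P3=1) → (P0=3, P1=3, P2=2, P3=2)

(P0=3, P1=3, P2=2, P3=2)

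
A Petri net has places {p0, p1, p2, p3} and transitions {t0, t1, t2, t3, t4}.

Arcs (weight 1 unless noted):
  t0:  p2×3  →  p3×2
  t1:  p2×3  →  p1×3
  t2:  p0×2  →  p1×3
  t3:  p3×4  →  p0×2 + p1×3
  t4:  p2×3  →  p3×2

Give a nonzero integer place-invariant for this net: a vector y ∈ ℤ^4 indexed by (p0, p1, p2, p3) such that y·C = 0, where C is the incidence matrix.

y = (p0:3, p1:2, p2:2, p3:3)

Incidence matrix C (rows=places, cols=transitions):
       t0   t1   t2   t3   t4
   p0   0    0   -2    2    0
   p1   0    3    3    3    0
   p2  -3   -3    0    0   -3
   p3   2    0    0   -4    2

Candidate y = [3, 2, 2, 3]; check y·C column-wise:
  col t0: 3·0 + 2·0 + 2·-3 + 3·2 = 0
  col t1: 3·0 + 2·3 + 2·-3 + 3·0 = 0
  col t2: 3·-2 + 2·3 + 2·0 + 3·0 = 0
  col t3: 3·2 + 2·3 + 2·0 + 3·-4 = 0
  col t4: 3·0 + 2·0 + 2·-3 + 3·2 = 0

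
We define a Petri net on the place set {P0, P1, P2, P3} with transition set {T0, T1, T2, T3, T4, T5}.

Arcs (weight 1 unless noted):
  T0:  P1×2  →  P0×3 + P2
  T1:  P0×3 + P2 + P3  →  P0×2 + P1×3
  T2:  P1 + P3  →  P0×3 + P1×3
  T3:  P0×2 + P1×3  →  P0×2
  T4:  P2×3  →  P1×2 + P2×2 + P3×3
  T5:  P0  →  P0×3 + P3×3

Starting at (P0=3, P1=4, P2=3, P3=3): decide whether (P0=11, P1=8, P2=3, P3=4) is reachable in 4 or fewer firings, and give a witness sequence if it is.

YES — reachable via ⟨T2, T2, T5⟩ (3 firings)

step 1: fire T2:  (P0=3, P1=4, P2=3, P3=3) → (P0=6, P1=6, P2=3, P3=2)
step 2: fire T2:  (P0=6, P1=6, P2=3, P3=2) → (P0=9, P1=8, P2=3, P3=1)
step 3: fire T5:  (P0=9, P1=8, P2=3, P3=1) → (P0=11, P1=8, P2=3, P3=4)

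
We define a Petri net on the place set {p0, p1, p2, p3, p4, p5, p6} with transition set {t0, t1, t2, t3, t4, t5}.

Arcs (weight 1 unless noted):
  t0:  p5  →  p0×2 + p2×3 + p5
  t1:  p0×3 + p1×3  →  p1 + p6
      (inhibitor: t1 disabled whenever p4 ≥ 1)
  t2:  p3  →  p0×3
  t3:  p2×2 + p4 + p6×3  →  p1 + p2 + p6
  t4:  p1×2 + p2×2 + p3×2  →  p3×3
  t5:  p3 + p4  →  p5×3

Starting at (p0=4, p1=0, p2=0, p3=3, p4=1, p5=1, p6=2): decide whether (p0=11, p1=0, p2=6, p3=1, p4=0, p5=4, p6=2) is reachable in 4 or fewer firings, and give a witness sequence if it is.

step 1: fire t0:  (p0=4, p1=0, p2=0, p3=3, p4=1, p5=1, p6=2) → (p0=6, p1=0, p2=3, p3=3, p4=1, p5=1, p6=2)
step 2: fire t0:  (p0=6, p1=0, p2=3, p3=3, p4=1, p5=1, p6=2) → (p0=8, p1=0, p2=6, p3=3, p4=1, p5=1, p6=2)
step 3: fire t2:  (p0=8, p1=0, p2=6, p3=3, p4=1, p5=1, p6=2) → (p0=11, p1=0, p2=6, p3=2, p4=1, p5=1, p6=2)
step 4: fire t5:  (p0=11, p1=0, p2=6, p3=2, p4=1, p5=1, p6=2) → (p0=11, p1=0, p2=6, p3=1, p4=0, p5=4, p6=2)

YES — reachable via ⟨t0, t0, t2, t5⟩ (4 firings)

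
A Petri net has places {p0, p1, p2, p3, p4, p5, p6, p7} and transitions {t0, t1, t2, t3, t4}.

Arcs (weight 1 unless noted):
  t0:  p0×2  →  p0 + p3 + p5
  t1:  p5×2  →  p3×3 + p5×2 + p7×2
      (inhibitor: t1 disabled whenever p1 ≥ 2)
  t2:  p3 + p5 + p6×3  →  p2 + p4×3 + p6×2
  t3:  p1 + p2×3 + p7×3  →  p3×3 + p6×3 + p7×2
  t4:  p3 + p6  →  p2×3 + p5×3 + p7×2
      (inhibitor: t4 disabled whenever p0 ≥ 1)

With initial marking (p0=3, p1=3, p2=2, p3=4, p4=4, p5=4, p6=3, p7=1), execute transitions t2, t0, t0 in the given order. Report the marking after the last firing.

step 1: fire t2:  (p0=3, p1=3, p2=2, p3=4, p4=4, p5=4, p6=3, p7=1) → (p0=3, p1=3, p2=3, p3=3, p4=7, p5=3, p6=2, p7=1)
step 2: fire t0:  (p0=3, p1=3, p2=3, p3=3, p4=7, p5=3, p6=2, p7=1) → (p0=2, p1=3, p2=3, p3=4, p4=7, p5=4, p6=2, p7=1)
step 3: fire t0:  (p0=2, p1=3, p2=3, p3=4, p4=7, p5=4, p6=2, p7=1) → (p0=1, p1=3, p2=3, p3=5, p4=7, p5=5, p6=2, p7=1)

(p0=1, p1=3, p2=3, p3=5, p4=7, p5=5, p6=2, p7=1)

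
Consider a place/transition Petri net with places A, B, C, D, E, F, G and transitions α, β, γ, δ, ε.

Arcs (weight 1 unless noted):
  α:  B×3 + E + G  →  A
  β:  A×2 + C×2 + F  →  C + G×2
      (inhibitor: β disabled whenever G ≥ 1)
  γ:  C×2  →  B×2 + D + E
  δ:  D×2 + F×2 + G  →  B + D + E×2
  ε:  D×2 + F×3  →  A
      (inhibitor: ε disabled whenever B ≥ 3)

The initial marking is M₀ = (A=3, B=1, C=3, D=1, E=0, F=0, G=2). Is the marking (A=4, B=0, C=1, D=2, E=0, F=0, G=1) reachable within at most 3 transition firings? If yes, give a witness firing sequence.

step 1: fire γ:  (A=3, B=1, C=3, D=1, E=0, F=0, G=2) → (A=3, B=3, C=1, D=2, E=1, F=0, G=2)
step 2: fire α:  (A=3, B=3, C=1, D=2, E=1, F=0, G=2) → (A=4, B=0, C=1, D=2, E=0, F=0, G=1)

YES — reachable via ⟨γ, α⟩ (2 firings)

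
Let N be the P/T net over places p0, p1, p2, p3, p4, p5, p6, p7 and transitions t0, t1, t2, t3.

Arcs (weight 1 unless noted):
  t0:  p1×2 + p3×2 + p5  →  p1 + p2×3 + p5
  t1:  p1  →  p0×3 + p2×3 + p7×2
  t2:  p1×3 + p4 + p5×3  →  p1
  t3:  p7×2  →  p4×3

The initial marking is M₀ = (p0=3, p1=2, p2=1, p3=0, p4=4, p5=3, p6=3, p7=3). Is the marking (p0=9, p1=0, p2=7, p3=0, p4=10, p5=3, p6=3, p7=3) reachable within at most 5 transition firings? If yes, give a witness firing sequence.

YES — reachable via ⟨t1, t1, t3, t3⟩ (4 firings)

step 1: fire t1:  (p0=3, p1=2, p2=1, p3=0, p4=4, p5=3, p6=3, p7=3) → (p0=6, p1=1, p2=4, p3=0, p4=4, p5=3, p6=3, p7=5)
step 2: fire t1:  (p0=6, p1=1, p2=4, p3=0, p4=4, p5=3, p6=3, p7=5) → (p0=9, p1=0, p2=7, p3=0, p4=4, p5=3, p6=3, p7=7)
step 3: fire t3:  (p0=9, p1=0, p2=7, p3=0, p4=4, p5=3, p6=3, p7=7) → (p0=9, p1=0, p2=7, p3=0, p4=7, p5=3, p6=3, p7=5)
step 4: fire t3:  (p0=9, p1=0, p2=7, p3=0, p4=7, p5=3, p6=3, p7=5) → (p0=9, p1=0, p2=7, p3=0, p4=10, p5=3, p6=3, p7=3)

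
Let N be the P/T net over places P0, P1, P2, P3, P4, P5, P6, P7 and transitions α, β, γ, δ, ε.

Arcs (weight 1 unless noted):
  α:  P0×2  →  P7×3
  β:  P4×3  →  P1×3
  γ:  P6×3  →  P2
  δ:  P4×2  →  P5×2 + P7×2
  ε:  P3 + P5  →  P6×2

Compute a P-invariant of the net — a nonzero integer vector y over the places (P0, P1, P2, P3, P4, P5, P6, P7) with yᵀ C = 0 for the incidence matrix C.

Incidence matrix C (rows=places, cols=transitions):
        α    β    γ    δ    ε
   P0  -2    0    0    0    0
   P1   0    3    0    0    0
   P2   0    0    1    0    0
   P3   0    0    0    0   -1
   P4   0   -3    0   -2    0
   P5   0    0    0    2   -1
   P6   0    0   -3    0    2
   P7   3    0    0    2    0

Candidate y = [0, 1, 0, -1, 1, 1, 0, 0]; check y·C column-wise:
  col α: 0·-2 + 1·0 + -1·0 + 1·0 + 1·0 + 0·3 = 0
  col β: 1·3 + -1·0 + 1·-3 + 1·0 = 0
  col γ: 1·0 + 0·1 + -1·0 + 1·0 + 1·0 + 0·-3 = 0
  col δ: 1·0 + -1·0 + 1·-2 + 1·2 + 0·2 = 0
  col ε: 1·0 + -1·-1 + 1·0 + 1·-1 + 0·2 = 0

y = (P0:0, P1:1, P2:0, P3:-1, P4:1, P5:1, P6:0, P7:0)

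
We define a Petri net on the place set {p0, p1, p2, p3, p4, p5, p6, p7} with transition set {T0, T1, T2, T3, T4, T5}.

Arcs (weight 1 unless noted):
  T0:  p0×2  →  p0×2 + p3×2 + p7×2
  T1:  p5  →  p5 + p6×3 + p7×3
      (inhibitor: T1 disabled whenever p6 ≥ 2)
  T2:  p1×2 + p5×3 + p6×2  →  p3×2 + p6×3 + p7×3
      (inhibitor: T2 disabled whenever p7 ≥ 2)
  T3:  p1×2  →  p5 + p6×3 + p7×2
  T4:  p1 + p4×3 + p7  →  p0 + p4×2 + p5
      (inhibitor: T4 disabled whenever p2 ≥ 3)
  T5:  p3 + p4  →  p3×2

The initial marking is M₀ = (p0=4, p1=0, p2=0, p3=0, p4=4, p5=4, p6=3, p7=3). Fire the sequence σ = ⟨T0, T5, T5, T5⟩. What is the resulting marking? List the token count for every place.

step 1: fire T0:  (p0=4, p1=0, p2=0, p3=0, p4=4, p5=4, p6=3, p7=3) → (p0=4, p1=0, p2=0, p3=2, p4=4, p5=4, p6=3, p7=5)
step 2: fire T5:  (p0=4, p1=0, p2=0, p3=2, p4=4, p5=4, p6=3, p7=5) → (p0=4, p1=0, p2=0, p3=3, p4=3, p5=4, p6=3, p7=5)
step 3: fire T5:  (p0=4, p1=0, p2=0, p3=3, p4=3, p5=4, p6=3, p7=5) → (p0=4, p1=0, p2=0, p3=4, p4=2, p5=4, p6=3, p7=5)
step 4: fire T5:  (p0=4, p1=0, p2=0, p3=4, p4=2, p5=4, p6=3, p7=5) → (p0=4, p1=0, p2=0, p3=5, p4=1, p5=4, p6=3, p7=5)

(p0=4, p1=0, p2=0, p3=5, p4=1, p5=4, p6=3, p7=5)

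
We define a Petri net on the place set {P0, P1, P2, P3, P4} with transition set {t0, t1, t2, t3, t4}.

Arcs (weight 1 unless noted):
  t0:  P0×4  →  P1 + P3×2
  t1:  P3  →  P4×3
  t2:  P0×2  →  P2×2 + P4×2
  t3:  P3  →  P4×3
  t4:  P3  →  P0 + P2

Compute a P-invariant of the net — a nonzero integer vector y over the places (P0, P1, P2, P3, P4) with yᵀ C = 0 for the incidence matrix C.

y = (P0:2, P1:2, P2:1, P3:3, P4:1)

Incidence matrix C (rows=places, cols=transitions):
       t0   t1   t2   t3   t4
   P0  -4    0   -2    0    1
   P1   1    0    0    0    0
   P2   0    0    2    0    1
   P3   2   -1    0   -1   -1
   P4   0    3    2    3    0

Candidate y = [2, 2, 1, 3, 1]; check y·C column-wise:
  col t0: 2·-4 + 2·1 + 1·0 + 3·2 + 1·0 = 0
  col t1: 2·0 + 2·0 + 1·0 + 3·-1 + 1·3 = 0
  col t2: 2·-2 + 2·0 + 1·2 + 3·0 + 1·2 = 0
  col t3: 2·0 + 2·0 + 1·0 + 3·-1 + 1·3 = 0
  col t4: 2·1 + 2·0 + 1·1 + 3·-1 + 1·0 = 0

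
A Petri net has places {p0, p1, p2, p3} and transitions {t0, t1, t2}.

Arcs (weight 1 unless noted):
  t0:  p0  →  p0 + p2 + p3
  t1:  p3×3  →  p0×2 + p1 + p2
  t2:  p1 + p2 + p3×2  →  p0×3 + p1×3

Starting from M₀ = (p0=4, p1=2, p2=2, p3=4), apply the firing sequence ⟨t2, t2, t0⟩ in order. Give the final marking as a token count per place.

(p0=10, p1=6, p2=1, p3=1)

step 1: fire t2:  (p0=4, p1=2, p2=2, p3=4) → (p0=7, p1=4, p2=1, p3=2)
step 2: fire t2:  (p0=7, p1=4, p2=1, p3=2) → (p0=10, p1=6, p2=0, p3=0)
step 3: fire t0:  (p0=10, p1=6, p2=0, p3=0) → (p0=10, p1=6, p2=1, p3=1)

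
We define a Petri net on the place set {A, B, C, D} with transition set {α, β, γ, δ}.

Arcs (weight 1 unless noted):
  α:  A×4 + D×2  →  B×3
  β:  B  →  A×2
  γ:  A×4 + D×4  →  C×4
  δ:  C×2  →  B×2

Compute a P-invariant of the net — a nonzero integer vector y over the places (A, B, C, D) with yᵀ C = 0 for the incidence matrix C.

y = (A:1, B:2, C:2, D:1)

Incidence matrix C (rows=places, cols=transitions):
        α    β    γ    δ
    A  -4    2   -4    0
    B   3   -1    0    2
    C   0    0    4   -2
    D  -2    0   -4    0

Candidate y = [1, 2, 2, 1]; check y·C column-wise:
  col α: 1·-4 + 2·3 + 2·0 + 1·-2 = 0
  col β: 1·2 + 2·-1 + 2·0 + 1·0 = 0
  col γ: 1·-4 + 2·0 + 2·4 + 1·-4 = 0
  col δ: 1·0 + 2·2 + 2·-2 + 1·0 = 0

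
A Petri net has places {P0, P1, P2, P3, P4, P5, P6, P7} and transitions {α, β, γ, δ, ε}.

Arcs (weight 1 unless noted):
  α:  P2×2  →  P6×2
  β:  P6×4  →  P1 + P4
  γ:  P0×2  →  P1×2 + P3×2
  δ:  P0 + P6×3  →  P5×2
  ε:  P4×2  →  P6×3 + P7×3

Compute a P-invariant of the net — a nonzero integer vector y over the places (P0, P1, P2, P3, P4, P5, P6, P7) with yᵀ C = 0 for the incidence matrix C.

Incidence matrix C (rows=places, cols=transitions):
        α    β    γ    δ    ε
   P0   0    0   -2   -1    0
   P1   0    1    2    0    0
   P2  -2    0    0    0    0
   P3   0    0    2    0    0
   P4   0    1    0    0   -2
   P5   0    0    0    2    0
   P6   2   -4    0   -3    3
   P7   0    0    0    0    3

Candidate y = [2, 0, 0, 2, 0, 1, 0, 0]; check y·C column-wise:
  col α: 2·0 + 0·-2 + 2·0 + 1·0 + 0·2 = 0
  col β: 2·0 + 0·1 + 2·0 + 0·1 + 1·0 + 0·-4 = 0
  col γ: 2·-2 + 0·2 + 2·2 + 1·0 = 0
  col δ: 2·-1 + 2·0 + 1·2 + 0·-3 = 0
  col ε: 2·0 + 2·0 + 0·-2 + 1·0 + 0·3 + 0·3 = 0

y = (P0:2, P1:0, P2:0, P3:2, P4:0, P5:1, P6:0, P7:0)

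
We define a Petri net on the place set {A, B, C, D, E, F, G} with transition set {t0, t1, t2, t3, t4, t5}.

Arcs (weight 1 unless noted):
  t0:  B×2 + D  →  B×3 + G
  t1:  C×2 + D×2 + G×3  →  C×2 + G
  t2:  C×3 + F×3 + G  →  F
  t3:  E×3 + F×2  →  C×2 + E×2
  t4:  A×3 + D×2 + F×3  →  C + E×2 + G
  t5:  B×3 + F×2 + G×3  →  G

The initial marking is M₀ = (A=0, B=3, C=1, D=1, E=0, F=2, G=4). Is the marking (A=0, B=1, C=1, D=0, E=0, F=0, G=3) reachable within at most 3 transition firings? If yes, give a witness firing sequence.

step 1: fire t0:  (A=0, B=3, C=1, D=1, E=0, F=2, G=4) → (A=0, B=4, C=1, D=0, E=0, F=2, G=5)
step 2: fire t5:  (A=0, B=4, C=1, D=0, E=0, F=2, G=5) → (A=0, B=1, C=1, D=0, E=0, F=0, G=3)

YES — reachable via ⟨t0, t5⟩ (2 firings)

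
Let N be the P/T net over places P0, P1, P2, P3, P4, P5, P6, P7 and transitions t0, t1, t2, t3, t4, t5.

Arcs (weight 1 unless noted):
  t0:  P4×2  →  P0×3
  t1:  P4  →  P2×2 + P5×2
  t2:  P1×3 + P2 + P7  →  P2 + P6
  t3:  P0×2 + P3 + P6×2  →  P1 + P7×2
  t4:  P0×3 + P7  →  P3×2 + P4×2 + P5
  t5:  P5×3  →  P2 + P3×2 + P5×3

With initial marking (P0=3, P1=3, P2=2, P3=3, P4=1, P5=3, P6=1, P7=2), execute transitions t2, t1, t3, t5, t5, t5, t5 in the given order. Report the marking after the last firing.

step 1: fire t2:  (P0=3, P1=3, P2=2, P3=3, P4=1, P5=3, P6=1, P7=2) → (P0=3, P1=0, P2=2, P3=3, P4=1, P5=3, P6=2, P7=1)
step 2: fire t1:  (P0=3, P1=0, P2=2, P3=3, P4=1, P5=3, P6=2, P7=1) → (P0=3, P1=0, P2=4, P3=3, P4=0, P5=5, P6=2, P7=1)
step 3: fire t3:  (P0=3, P1=0, P2=4, P3=3, P4=0, P5=5, P6=2, P7=1) → (P0=1, P1=1, P2=4, P3=2, P4=0, P5=5, P6=0, P7=3)
step 4: fire t5:  (P0=1, P1=1, P2=4, P3=2, P4=0, P5=5, P6=0, P7=3) → (P0=1, P1=1, P2=5, P3=4, P4=0, P5=5, P6=0, P7=3)
step 5: fire t5:  (P0=1, P1=1, P2=5, P3=4, P4=0, P5=5, P6=0, P7=3) → (P0=1, P1=1, P2=6, P3=6, P4=0, P5=5, P6=0, P7=3)
step 6: fire t5:  (P0=1, P1=1, P2=6, P3=6, P4=0, P5=5, P6=0, P7=3) → (P0=1, P1=1, P2=7, P3=8, P4=0, P5=5, P6=0, P7=3)
step 7: fire t5:  (P0=1, P1=1, P2=7, P3=8, P4=0, P5=5, P6=0, P7=3) → (P0=1, P1=1, P2=8, P3=10, P4=0, P5=5, P6=0, P7=3)

(P0=1, P1=1, P2=8, P3=10, P4=0, P5=5, P6=0, P7=3)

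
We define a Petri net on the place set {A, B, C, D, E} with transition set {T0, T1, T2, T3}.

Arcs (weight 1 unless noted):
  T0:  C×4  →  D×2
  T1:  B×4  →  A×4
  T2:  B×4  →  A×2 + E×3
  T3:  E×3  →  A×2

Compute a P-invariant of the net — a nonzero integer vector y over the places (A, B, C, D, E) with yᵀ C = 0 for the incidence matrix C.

y = (A:0, B:0, C:1, D:2, E:0)

Incidence matrix C (rows=places, cols=transitions):
       T0   T1   T2   T3
    A   0    4    2    2
    B   0   -4   -4    0
    C  -4    0    0    0
    D   2    0    0    0
    E   0    0    3   -3

Candidate y = [0, 0, 1, 2, 0]; check y·C column-wise:
  col T0: 1·-4 + 2·2 = 0
  col T1: 0·4 + 0·-4 + 1·0 + 2·0 = 0
  col T2: 0·2 + 0·-4 + 1·0 + 2·0 + 0·3 = 0
  col T3: 0·2 + 1·0 + 2·0 + 0·-3 = 0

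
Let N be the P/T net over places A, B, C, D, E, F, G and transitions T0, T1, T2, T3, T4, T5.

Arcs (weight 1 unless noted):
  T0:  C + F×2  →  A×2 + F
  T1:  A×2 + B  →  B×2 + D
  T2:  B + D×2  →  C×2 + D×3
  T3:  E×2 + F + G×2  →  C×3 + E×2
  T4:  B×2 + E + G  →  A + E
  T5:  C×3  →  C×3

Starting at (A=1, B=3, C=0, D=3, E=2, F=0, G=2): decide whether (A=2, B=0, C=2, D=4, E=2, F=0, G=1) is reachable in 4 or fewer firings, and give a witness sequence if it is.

step 1: fire T2:  (A=1, B=3, C=0, D=3, E=2, F=0, G=2) → (A=1, B=2, C=2, D=4, E=2, F=0, G=2)
step 2: fire T4:  (A=1, B=2, C=2, D=4, E=2, F=0, G=2) → (A=2, B=0, C=2, D=4, E=2, F=0, G=1)

YES — reachable via ⟨T2, T4⟩ (2 firings)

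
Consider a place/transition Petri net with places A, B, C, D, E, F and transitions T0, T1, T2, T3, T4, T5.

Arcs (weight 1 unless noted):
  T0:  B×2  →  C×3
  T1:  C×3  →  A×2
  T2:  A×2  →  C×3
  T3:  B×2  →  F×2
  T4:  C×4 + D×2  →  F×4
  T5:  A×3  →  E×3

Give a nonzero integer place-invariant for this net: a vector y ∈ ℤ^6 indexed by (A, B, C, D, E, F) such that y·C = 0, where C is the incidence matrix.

Incidence matrix C (rows=places, cols=transitions):
       T0   T1   T2   T3   T4   T5
    A   0    2   -2    0    0   -3
    B  -2    0    0   -2    0    0
    C   3   -3    3    0   -4    0
    D   0    0    0    0   -2    0
    E   0    0    0    0    0    3
    F   0    0    0    2    4    0

Candidate y = [3, 3, 2, 2, 3, 3]; check y·C column-wise:
  col T0: 3·0 + 3·-2 + 2·3 + 2·0 + 3·0 + 3·0 = 0
  col T1: 3·2 + 3·0 + 2·-3 + 2·0 + 3·0 + 3·0 = 0
  col T2: 3·-2 + 3·0 + 2·3 + 2·0 + 3·0 + 3·0 = 0
  col T3: 3·0 + 3·-2 + 2·0 + 2·0 + 3·0 + 3·2 = 0
  col T4: 3·0 + 3·0 + 2·-4 + 2·-2 + 3·0 + 3·4 = 0
  col T5: 3·-3 + 3·0 + 2·0 + 2·0 + 3·3 + 3·0 = 0

y = (A:3, B:3, C:2, D:2, E:3, F:3)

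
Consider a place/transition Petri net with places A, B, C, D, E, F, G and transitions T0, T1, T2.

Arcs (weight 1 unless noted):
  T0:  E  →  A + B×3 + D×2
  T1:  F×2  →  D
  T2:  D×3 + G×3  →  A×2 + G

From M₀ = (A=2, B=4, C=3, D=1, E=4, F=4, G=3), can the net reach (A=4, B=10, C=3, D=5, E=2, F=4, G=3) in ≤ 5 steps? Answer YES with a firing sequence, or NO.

step 1: fire T0:  (A=2, B=4, C=3, D=1, E=4, F=4, G=3) → (A=3, B=7, C=3, D=3, E=3, F=4, G=3)
step 2: fire T0:  (A=3, B=7, C=3, D=3, E=3, F=4, G=3) → (A=4, B=10, C=3, D=5, E=2, F=4, G=3)

YES — reachable via ⟨T0, T0⟩ (2 firings)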